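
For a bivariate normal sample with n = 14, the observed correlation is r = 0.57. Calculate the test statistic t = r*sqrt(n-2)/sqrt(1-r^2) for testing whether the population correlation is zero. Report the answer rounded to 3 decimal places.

2.403

1 − r² = 1 − 0.3249 = 0.6751;  √(1−r²) = 0.821645
√(n−2) = √12 = 3.464102
t = r·√(n−2)/√(1−r²) = 0.57 · 3.464102 / 0.821645 = 2.403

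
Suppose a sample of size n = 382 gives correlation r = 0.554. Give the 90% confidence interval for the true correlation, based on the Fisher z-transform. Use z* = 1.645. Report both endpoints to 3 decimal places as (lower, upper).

(0.493, 0.610)

z_r = atanh(0.554) = 0.624134;  SE = 1/√(n−3) = 1/√379 = 0.051367
z-limits: 0.624134 ± 1.645·0.051367 = 0.624134 ± 0.084499 = [0.539635, 0.708633]
ρ-limits: (tanh 0.539635, tanh 0.708633) = (0.493, 0.610)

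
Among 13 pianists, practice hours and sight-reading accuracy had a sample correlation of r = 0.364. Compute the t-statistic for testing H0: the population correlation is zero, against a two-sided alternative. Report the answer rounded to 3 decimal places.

t = r·√(n−2) / √(1−r²) with r = 0.364, n = 13
  = 0.364·√11 / √(1 − 0.132496)
  = 0.364·3.316625 / 0.931399
  = 1.207251 / 0.931399 = 1.296

1.296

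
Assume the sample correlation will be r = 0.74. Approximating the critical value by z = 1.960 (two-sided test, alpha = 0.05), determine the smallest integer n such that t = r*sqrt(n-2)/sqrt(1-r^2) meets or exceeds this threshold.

6

r√(n−2)/√(1−r²) ≥ 1.960  ⇔  n−2 ≥ (1.960)²·(1−r²)/r²
(1−r²)/r² = (1−0.5476)/0.5476 = 0.8262
n ≥ 2 + 3.8416·0.8262 = 2 + 3.1739 = 5.1739
⌈5.1739⌉ = 6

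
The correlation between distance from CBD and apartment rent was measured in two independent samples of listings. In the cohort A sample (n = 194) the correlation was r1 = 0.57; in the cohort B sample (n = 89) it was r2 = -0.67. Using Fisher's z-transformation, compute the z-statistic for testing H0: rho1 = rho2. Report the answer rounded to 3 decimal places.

11.230

z1 = atanh(0.57) = 0.647523,  z2 = atanh(-0.67) = -0.810743
SE = √(1/(n1−3) + 1/(n2−3)) = √(1/191 + 1/86) = √(0.0052356 + 0.0116279) = √0.0168635 = 0.129860
z = (z1 − z2)/SE = (0.647523 − (-0.810743)) / 0.129860 = 1.458266 / 0.129860 = 11.230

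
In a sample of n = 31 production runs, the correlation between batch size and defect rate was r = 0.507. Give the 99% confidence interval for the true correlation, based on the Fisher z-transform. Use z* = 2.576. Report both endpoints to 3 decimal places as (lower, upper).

Fisher z: z_r = atanh(r) = ½·ln((1+0.507)/(1−0.507)) = 0.558684
SE(z) = 1/√(n−3) = 1/√28 = 0.188982
99% ⇒ z* = 2.576; margin = 2.576·0.188982 = 0.486818
CI on z-scale: (0.071866, 1.045502)
Back-transform: tanh(0.071866) = 0.071743, tanh(1.045502) = 0.780051

(0.072, 0.780)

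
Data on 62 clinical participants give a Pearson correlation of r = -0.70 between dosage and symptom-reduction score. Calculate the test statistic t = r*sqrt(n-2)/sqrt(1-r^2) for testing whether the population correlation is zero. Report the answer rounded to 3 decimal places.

-7.593

t = r·√(n−2) / √(1−r²) with r = -0.70, n = 62
  = -0.70·√60 / √(1 − 0.4900)
  = -0.70·7.745967 / 0.714143
  = -5.422177 / 0.714143 = -7.593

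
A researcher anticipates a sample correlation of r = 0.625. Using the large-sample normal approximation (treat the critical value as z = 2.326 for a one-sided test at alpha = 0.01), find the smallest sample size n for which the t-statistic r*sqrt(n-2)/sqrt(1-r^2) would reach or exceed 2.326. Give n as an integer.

Need r·√(n−2)/√(1−r²) ≥ 2.326
√(n−2) ≥ 2.326·√(1−0.390625) / 0.625 = 2.326·0.780625 / 0.625 = 2.9052
n−2 ≥ 8.4402  ⇒  n ≥ 10.4402
Smallest integer n = 11

11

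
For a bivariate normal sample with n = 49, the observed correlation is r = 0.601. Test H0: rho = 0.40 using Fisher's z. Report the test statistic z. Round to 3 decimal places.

1.838

Fisher z: atanh(0.601) = 0.694711, atanh(0.40) = 0.423649
z = (z_r − z_0)·√(n−3) = (0.694711 − 0.423649)·√46 = 0.271062 · 6.782330 = 1.838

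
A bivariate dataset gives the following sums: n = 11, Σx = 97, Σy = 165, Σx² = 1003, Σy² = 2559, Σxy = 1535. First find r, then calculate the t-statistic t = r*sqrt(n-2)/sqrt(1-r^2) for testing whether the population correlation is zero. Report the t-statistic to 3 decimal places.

S_xy = nΣxy − ΣxΣy = 11·1535 − 97·165 = 16885 − 16005 = 880
S_xx = nΣx² − (Σx)² = 11·1003 − 97² = 11033 − 9409 = 1624
S_yy = nΣy² − (Σy)² = 11·2559 − 165² = 28149 − 27225 = 924
r = S_xy / √(S_xx·S_yy) = 880 / √(1624·924) = 880 / √1500576 = 880 / 1224.9800 = 0.7184
t = r·√(n−2)/√(1−r²) = 0.7184·√9 / √(1−0.516099) = 2.155200 / 0.695630 = 3.098

3.098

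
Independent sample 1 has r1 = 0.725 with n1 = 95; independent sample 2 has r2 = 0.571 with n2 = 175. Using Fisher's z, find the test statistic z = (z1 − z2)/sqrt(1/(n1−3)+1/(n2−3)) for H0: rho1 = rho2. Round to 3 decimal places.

z1 = atanh(0.725) = 0.918106,  z2 = atanh(0.571) = 0.649005
SE = √(1/(n1−3) + 1/(n2−3)) = √(1/92 + 1/172) = √(0.0108696 + 0.0058140) = √0.0166836 = 0.129165
z = (z1 − z2)/SE = (0.918106 − 0.649005) / 0.129165 = 0.269101 / 0.129165 = 2.083

2.083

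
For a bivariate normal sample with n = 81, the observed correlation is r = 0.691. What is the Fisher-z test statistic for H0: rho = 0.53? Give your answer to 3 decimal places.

Fisher z: atanh(0.691) = 0.849867, atanh(0.53) = 0.590145
z = (z_r − z_0)·√(n−3) = (0.849867 − 0.590145)·√78 = 0.259722 · 8.831761 = 2.294

2.294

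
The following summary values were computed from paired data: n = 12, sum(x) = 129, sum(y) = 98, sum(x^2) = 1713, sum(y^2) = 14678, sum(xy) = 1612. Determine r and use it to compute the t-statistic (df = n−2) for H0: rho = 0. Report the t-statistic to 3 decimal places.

S_xy = nΣxy − ΣxΣy = 12·1612 − 129·98 = 19344 − 12642 = 6702
S_xx = nΣx² − (Σx)² = 12·1713 − 129² = 20556 − 16641 = 3915
S_yy = nΣy² − (Σy)² = 12·14678 − 98² = 176136 − 9604 = 166532
r = S_xy / √(S_xx·S_yy) = 6702 / √(3915·166532) = 6702 / √651972780 = 6702 / 25533.7577 = 0.2625
t = r·√(n−2)/√(1−r²) = 0.2625·√10 / √(1−0.068906) = 0.830098 / 0.964932 = 0.860

0.860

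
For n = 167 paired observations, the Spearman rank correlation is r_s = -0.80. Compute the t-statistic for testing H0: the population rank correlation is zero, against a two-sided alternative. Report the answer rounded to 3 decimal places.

1 − r_s² = 1 − 0.6400 = 0.3600;  √(1−r_s²) = 0.600000
√(n−2) = √165 = 12.845233
t = r_s·√(n−2)/√(1−r_s²) = -0.80 · 12.845233 / 0.600000 = -17.127

-17.127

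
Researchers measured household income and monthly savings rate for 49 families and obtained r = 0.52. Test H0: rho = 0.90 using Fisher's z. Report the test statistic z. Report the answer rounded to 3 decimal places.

-6.076

z_r = atanh(0.52) = 0.576340,  z_0 = atanh(0.90) = 1.472219
SE = 1/√(n−3) = 1/√46 = 0.147442
z = (z_r − z_0)/SE = (0.576340 − 1.472219) / 0.147442 = -0.895879 / 0.147442 = -6.076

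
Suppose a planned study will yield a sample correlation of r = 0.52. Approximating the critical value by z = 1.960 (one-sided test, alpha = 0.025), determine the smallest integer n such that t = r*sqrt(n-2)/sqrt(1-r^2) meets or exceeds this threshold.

Need r·√(n−2)/√(1−r²) ≥ 1.960
√(n−2) ≥ 1.960·√(1−0.2704) / 0.52 = 1.960·0.854166 / 0.52 = 3.2195
n−2 ≥ 10.3652  ⇒  n ≥ 12.3652
Smallest integer n = 13

13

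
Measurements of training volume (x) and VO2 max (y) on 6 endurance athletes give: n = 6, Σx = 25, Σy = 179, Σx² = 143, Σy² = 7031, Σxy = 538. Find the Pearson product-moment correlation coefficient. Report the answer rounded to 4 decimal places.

Numerator: nΣxy − (Σx)(Σy) = 6·538 − (25)(179) = -1247
Denominator: √[(nΣx²−(Σx)²)(nΣy²−(Σy)²)]
  nΣx²−(Σx)² = 6·143 − 625 = 233;  nΣy²−(Σy)² = 6·7031 − 32041 = 10145
  √(233·10145) = √2363785 = 1537.4606
r = -1247 / 1537.4606 = -0.8111

-0.8111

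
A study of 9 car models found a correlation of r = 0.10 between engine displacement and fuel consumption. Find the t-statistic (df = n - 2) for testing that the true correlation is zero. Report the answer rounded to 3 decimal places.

0.266

t = r·√(n−2) / √(1−r²) with r = 0.10, n = 9
  = 0.10·√7 / √(1 − 0.0100)
  = 0.10·2.645751 / 0.994987
  = 0.264575 / 0.994987 = 0.266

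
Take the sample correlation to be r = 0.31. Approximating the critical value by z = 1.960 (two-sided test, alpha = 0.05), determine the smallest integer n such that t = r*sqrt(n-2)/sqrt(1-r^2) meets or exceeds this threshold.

Need r·√(n−2)/√(1−r²) ≥ 1.960
√(n−2) ≥ 1.960·√(1−0.0961) / 0.31 = 1.960·0.950737 / 0.31 = 6.0111
n−2 ≥ 36.1333  ⇒  n ≥ 38.1333
Smallest integer n = 39

39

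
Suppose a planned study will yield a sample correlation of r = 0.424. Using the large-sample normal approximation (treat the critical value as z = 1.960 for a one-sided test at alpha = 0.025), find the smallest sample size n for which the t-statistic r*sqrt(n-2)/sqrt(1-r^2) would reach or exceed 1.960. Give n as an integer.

r√(n−2)/√(1−r²) ≥ 1.960  ⇔  n−2 ≥ (1.960)²·(1−r²)/r²
(1−r²)/r² = (1−0.179776)/0.179776 = 4.5625
n ≥ 2 + 3.8416·4.5625 = 2 + 17.5273 = 19.5273
⌈19.5273⌉ = 20

20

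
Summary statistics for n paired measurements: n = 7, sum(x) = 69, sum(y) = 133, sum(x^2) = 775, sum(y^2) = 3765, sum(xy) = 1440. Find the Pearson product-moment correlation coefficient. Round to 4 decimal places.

S_xy = nΣxy − ΣxΣy = 7·1440 − 69·133 = 10080 − 9177 = 903
S_xx = nΣx² − (Σx)² = 7·775 − 69² = 5425 − 4761 = 664
S_yy = nΣy² − (Σy)² = 7·3765 − 133² = 26355 − 17689 = 8666
r = S_xy / √(S_xx·S_yy) = 903 / √(664·8666) = 903 / √5754224 = 903 / 2398.7964 = 0.3764

0.3764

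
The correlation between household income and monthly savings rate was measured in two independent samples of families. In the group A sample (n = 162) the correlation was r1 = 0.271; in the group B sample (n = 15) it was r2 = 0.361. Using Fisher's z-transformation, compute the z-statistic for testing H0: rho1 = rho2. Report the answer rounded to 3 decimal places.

Fisher z-transforms: z1 = atanh(0.271) = 0.277943, z2 = atanh(0.361) = 0.378035; difference d = -0.100092
Var(d) = 1/159 + 1/12 = 0.0062893 + 0.0833333 = 0.0896226
z = d/√Var(d) = -0.100092 / √0.0896226 = -0.100092 / 0.299370 = -0.334

-0.334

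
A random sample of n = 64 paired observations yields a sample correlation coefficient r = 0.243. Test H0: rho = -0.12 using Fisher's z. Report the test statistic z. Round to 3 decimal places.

Fisher z: atanh(0.243) = 0.247960, atanh(-0.12) = -0.120581
z = (z_r − z_0)·√(n−3) = (0.247960 − (-0.120581))·√61 = 0.368541 · 7.810250 = 2.878

2.878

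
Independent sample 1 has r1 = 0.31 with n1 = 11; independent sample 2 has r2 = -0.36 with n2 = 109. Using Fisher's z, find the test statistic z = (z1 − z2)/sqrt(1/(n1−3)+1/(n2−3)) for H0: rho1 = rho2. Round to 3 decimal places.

Fisher z-transforms: z1 = atanh(0.31) = 0.320545, z2 = atanh(-0.36) = -0.376886; difference d = 0.697431
Var(d) = 1/8 + 1/106 = 0.1250000 + 0.0094340 = 0.1344340
z = d/√Var(d) = 0.697431 / √0.1344340 = 0.697431 / 0.366652 = 1.902

1.902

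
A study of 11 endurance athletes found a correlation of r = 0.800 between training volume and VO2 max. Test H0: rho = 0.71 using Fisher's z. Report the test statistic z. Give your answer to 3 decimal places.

Fisher z: atanh(0.800) = 1.098612, atanh(0.71) = 0.887184
z = (z_r − z_0)·√(n−3) = (1.098612 − 0.887184)·√8 = 0.211428 · 2.828427 = 0.598

0.598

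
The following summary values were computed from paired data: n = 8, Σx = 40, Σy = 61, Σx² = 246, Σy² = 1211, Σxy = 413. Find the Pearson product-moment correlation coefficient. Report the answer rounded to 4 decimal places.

Numerator: nΣxy − (Σx)(Σy) = 8·413 − (40)(61) = 864
Denominator: √[(nΣx²−(Σx)²)(nΣy²−(Σy)²)]
  nΣx²−(Σx)² = 8·246 − 1600 = 368;  nΣy²−(Σy)² = 8·1211 − 3721 = 5967
  √(368·5967) = √2195856 = 1481.8421
r = 864 / 1481.8421 = 0.5831

0.5831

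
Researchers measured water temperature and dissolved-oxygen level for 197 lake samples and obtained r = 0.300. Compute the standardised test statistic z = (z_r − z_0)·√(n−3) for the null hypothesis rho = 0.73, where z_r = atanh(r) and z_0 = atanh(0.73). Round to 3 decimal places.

-8.625

z_r = atanh(0.300) = 0.309520,  z_0 = atanh(0.73) = 0.928727
SE = 1/√(n−3) = 1/√194 = 0.071796
z = (z_r − z_0)/SE = (0.309520 − 0.928727) / 0.071796 = -0.619207 / 0.071796 = -8.625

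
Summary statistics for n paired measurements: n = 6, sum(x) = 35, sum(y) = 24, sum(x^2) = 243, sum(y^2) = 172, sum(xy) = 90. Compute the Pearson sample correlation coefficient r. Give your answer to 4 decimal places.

-0.9204

S_xy = nΣxy − ΣxΣy = 6·90 − 35·24 = 540 − 840 = -300
S_xx = nΣx² − (Σx)² = 6·243 − 35² = 1458 − 1225 = 233
S_yy = nΣy² − (Σy)² = 6·172 − 24² = 1032 − 576 = 456
r = S_xy / √(S_xx·S_yy) = -300 / √(233·456) = -300 / √106248 = -300 / 325.9571 = -0.9204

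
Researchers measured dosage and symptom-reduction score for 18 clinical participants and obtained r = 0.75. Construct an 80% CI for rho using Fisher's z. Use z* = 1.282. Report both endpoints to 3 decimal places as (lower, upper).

z_r = atanh(0.75) = 0.972955;  SE = 1/√(n−3) = 1/√15 = 0.258199
z-limits: 0.972955 ± 1.282·0.258199 = 0.972955 ± 0.331011 = [0.641944, 1.303966]
ρ-limits: (tanh 0.641944, tanh 1.303966) = (0.566, 0.863)

(0.566, 0.863)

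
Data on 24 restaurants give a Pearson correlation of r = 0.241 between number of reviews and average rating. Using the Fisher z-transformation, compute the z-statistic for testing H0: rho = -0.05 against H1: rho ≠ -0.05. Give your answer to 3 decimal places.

1.356

z_r = atanh(0.241) = 0.245836,  z_0 = atanh(-0.05) = -0.050042
SE = 1/√(n−3) = 1/√21 = 0.218218
z = (z_r − z_0)/SE = (0.245836 − (-0.050042)) / 0.218218 = 0.295878 / 0.218218 = 1.356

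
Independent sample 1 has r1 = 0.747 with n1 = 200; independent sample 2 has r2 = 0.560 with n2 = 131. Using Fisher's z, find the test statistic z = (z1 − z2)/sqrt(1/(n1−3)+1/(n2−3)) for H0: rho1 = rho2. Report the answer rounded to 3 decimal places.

z1 = atanh(0.747) = 0.966133,  z2 = atanh(0.560) = 0.632833
SE = √(1/(n1−3) + 1/(n2−3)) = √(1/197 + 1/128) = √(0.0050761 + 0.0078125) = √0.0128886 = 0.113528
z = (z1 − z2)/SE = (0.966133 − 0.632833) / 0.113528 = 0.333300 / 0.113528 = 2.936

2.936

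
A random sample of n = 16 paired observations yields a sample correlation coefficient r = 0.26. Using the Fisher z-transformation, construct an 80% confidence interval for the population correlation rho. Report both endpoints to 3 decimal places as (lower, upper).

(-0.089, 0.552)

Fisher z: z_r = atanh(r) = ½·ln((1+0.26)/(1−0.26)) = 0.266108
SE(z) = 1/√(n−3) = 1/√13 = 0.277350
80% ⇒ z* = 1.282; margin = 1.282·0.277350 = 0.355563
CI on z-scale: (-0.089455, 0.621671)
Back-transform: tanh(-0.089455) = -0.089217, tanh(0.621671) = 0.552290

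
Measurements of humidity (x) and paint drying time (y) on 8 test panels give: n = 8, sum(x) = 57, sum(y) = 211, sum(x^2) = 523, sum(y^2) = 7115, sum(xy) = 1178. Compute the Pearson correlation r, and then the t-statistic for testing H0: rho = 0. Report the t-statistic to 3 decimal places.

Numerator: nΣxy − (Σx)(Σy) = 8·1178 − (57)(211) = -2603
Denominator: √[(nΣx²−(Σx)²)(nΣy²−(Σy)²)]
  nΣx²−(Σx)² = 8·523 − 3249 = 935;  nΣy²−(Σy)² = 8·7115 − 44521 = 12399
  √(935·12399) = √11593065 = 3404.8590
r = -2603 / 3404.8590 = -0.7645
t = r·√(n−2)/√(1−r²) = -0.7645·√6 / √(1−0.584460) = -1.872635 / 0.644624 = -2.905

-2.905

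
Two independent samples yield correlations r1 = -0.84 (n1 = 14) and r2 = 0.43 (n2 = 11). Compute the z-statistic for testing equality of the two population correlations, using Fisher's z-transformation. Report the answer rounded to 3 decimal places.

-3.618

z1 = atanh(-0.84) = -1.221174,  z2 = atanh(0.43) = 0.459897
SE = √(1/(n1−3) + 1/(n2−3)) = √(1/11 + 1/8) = √(0.0909091 + 0.1250000) = √0.2159091 = 0.464660
z = (z1 − z2)/SE = (-1.221174 − 0.459897) / 0.464660 = -1.681071 / 0.464660 = -3.618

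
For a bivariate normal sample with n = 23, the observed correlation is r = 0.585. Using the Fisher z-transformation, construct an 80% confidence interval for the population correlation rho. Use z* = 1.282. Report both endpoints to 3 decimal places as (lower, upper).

z_r = atanh(0.585) = 0.670031;  SE = 1/√(n−3) = 1/√20 = 0.223607
z-limits: 0.670031 ± 1.282·0.223607 = 0.670031 ± 0.286664 = [0.383367, 0.956695]
ρ-limits: (tanh 0.383367, tanh 0.956695) = (0.366, 0.743)

(0.366, 0.743)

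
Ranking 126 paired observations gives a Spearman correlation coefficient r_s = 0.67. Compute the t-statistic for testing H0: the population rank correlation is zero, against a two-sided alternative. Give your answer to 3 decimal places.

1 − r_s² = 1 − 0.4489 = 0.5511;  √(1−r_s²) = 0.742361
√(n−2) = √124 = 11.135529
t = r_s·√(n−2)/√(1−r_s²) = 0.67 · 11.135529 / 0.742361 = 10.050

10.050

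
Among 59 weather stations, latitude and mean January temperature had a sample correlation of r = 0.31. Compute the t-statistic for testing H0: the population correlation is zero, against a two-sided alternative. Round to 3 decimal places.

1 − r² = 1 − 0.0961 = 0.9039;  √(1−r²) = 0.950737
√(n−2) = √57 = 7.549834
t = r·√(n−2)/√(1−r²) = 0.31 · 7.549834 / 0.950737 = 2.462

2.462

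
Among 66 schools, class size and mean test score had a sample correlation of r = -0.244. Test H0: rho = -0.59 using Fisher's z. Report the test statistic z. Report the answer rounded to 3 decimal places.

3.402

Fisher z: atanh(-0.244) = -0.249023, atanh(-0.59) = -0.677666
z = (z_r − z_0)·√(n−3) = (-0.249023 − (-0.677666))·√63 = 0.428643 · 7.937254 = 3.402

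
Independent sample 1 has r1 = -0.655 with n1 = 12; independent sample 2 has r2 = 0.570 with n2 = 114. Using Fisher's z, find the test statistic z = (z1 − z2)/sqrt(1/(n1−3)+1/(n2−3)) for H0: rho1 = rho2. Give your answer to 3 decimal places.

z1 = atanh(-0.655) = -0.784006,  z2 = atanh(0.570) = 0.647523
SE = √(1/(n1−3) + 1/(n2−3)) = √(1/9 + 1/111) = √(0.1111111 + 0.0090090) = √0.1201201 = 0.346583
z = (z1 − z2)/SE = (-0.784006 − 0.647523) / 0.346583 = -1.431529 / 0.346583 = -4.130

-4.130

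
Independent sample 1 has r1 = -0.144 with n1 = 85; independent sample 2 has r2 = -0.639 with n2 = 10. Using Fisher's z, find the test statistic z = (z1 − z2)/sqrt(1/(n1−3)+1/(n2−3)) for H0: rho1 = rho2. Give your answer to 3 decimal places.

Fisher z-transforms: z1 = atanh(-0.144) = -0.145008, z2 = atanh(-0.639) = -0.756482; difference d = 0.611474
Var(d) = 1/82 + 1/7 = 0.0121951 + 0.1428571 = 0.1550522
z = d/√Var(d) = 0.611474 / √0.1550522 = 0.611474 / 0.393767 = 1.553

1.553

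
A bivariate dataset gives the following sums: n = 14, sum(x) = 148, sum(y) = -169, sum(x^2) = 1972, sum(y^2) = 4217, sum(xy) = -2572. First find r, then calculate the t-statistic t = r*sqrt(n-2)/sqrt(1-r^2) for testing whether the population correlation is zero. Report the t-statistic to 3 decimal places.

S_xy = nΣxy − ΣxΣy = 14·(-2572) − 148·(-169) = -36008 − (-25012) = -10996
S_xx = nΣx² − (Σx)² = 14·1972 − 148² = 27608 − 21904 = 5704
S_yy = nΣy² − (Σy)² = 14·4217 − (-169)² = 59038 − 28561 = 30477
r = S_xy / √(S_xx·S_yy) = -10996 / √(5704·30477) = -10996 / √173840808 = -10996 / 13184.8704 = -0.8340
t = r·√(n−2)/√(1−r²) = -0.8340·√12 / √(1−0.695556) = -2.889061 / 0.551764 = -5.236

-5.236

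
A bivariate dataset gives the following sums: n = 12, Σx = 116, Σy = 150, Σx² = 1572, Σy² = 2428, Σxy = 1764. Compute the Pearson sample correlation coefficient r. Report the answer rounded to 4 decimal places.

0.6290

Numerator: nΣxy − (Σx)(Σy) = 12·1764 − (116)(150) = 3768
Denominator: √[(nΣx²−(Σx)²)(nΣy²−(Σy)²)]
  nΣx²−(Σx)² = 12·1572 − 13456 = 5408;  nΣy²−(Σy)² = 12·2428 − 22500 = 6636
  √(5408·6636) = √35887488 = 5990.6167
r = 3768 / 5990.6167 = 0.6290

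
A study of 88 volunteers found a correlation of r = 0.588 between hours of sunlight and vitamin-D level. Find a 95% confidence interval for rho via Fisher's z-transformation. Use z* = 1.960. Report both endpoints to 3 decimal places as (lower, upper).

(0.432, 0.710)

Fisher z: z_r = atanh(r) = ½·ln((1+0.588)/(1−0.588)) = 0.674604
SE(z) = 1/√(n−3) = 1/√85 = 0.108465
95% ⇒ z* = 1.960; margin = 1.960·0.108465 = 0.212591
CI on z-scale: (0.462013, 0.887195)
Back-transform: tanh(0.462013) = 0.431723, tanh(0.887195) = 0.710006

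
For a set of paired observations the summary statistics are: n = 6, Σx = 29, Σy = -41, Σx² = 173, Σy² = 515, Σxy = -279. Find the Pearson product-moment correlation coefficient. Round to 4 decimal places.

S_xy = nΣxy − ΣxΣy = 6·(-279) − 29·(-41) = -1674 − (-1189) = -485
S_xx = nΣx² − (Σx)² = 6·173 − 29² = 1038 − 841 = 197
S_yy = nΣy² − (Σy)² = 6·515 − (-41)² = 3090 − 1681 = 1409
r = S_xy / √(S_xx·S_yy) = -485 / √(197·1409) = -485 / √277573 = -485 / 526.8520 = -0.9206

-0.9206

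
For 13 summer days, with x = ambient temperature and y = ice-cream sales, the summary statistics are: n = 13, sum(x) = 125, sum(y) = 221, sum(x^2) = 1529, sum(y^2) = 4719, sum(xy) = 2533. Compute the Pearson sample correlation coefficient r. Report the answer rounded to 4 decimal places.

0.7274

Numerator: nΣxy − (Σx)(Σy) = 13·2533 − (125)(221) = 5304
Denominator: √[(nΣx²−(Σx)²)(nΣy²−(Σy)²)]
  nΣx²−(Σx)² = 13·1529 − 15625 = 4252;  nΣy²−(Σy)² = 13·4719 − 48841 = 12506
  √(4252·12506) = √53175512 = 7292.1541
r = 5304 / 7292.1541 = 0.7274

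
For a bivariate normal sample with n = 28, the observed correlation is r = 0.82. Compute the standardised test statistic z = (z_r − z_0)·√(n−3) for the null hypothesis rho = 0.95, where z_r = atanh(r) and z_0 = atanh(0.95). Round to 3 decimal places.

-3.375

Fisher z: atanh(0.82) = 1.156817, atanh(0.95) = 1.831781
z = (z_r − z_0)·√(n−3) = (1.156817 − 1.831781)·√25 = -0.674964 · 5.000000 = -3.375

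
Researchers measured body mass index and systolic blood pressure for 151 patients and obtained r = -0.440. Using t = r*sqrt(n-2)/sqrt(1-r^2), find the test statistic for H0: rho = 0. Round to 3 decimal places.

1 − r² = 1 − 0.193600 = 0.806400;  √(1−r²) = 0.897998
√(n−2) = √149 = 12.206556
t = r·√(n−2)/√(1−r²) = -0.440 · 12.206556 / 0.897998 = -5.981

-5.981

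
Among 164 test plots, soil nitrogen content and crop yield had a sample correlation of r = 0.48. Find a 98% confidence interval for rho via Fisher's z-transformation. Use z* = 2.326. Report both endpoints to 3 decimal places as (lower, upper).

Fisher z: z_r = atanh(r) = ½·ln((1+0.48)/(1−0.48)) = 0.522984
SE(z) = 1/√(n−3) = 1/√161 = 0.078811
98% ⇒ z* = 2.326; margin = 2.326·0.078811 = 0.183314
CI on z-scale: (0.339670, 0.706298)
Back-transform: tanh(0.339670) = 0.327183, tanh(0.706298) = 0.608350

(0.327, 0.608)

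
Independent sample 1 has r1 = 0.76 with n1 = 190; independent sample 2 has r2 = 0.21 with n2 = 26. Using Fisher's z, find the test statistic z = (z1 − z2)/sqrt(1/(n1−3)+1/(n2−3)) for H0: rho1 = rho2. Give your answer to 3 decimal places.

3.544

Fisher z-transforms: z1 = atanh(0.76) = 0.996215, z2 = atanh(0.21) = 0.213171; difference d = 0.783044
Var(d) = 1/187 + 1/23 = 0.0053476 + 0.0434783 = 0.0488259
z = d/√Var(d) = 0.783044 / √0.0488259 = 0.783044 / 0.220966 = 3.544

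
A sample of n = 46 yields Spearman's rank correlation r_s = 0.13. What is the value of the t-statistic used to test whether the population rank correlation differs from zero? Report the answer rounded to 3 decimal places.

t = r_s·√(n−2) / √(1−r_s²) with r_s = 0.13, n = 46
  = 0.13·√44 / √(1 − 0.0169)
  = 0.13·6.633250 / 0.991514
  = 0.862323 / 0.991514 = 0.870

0.870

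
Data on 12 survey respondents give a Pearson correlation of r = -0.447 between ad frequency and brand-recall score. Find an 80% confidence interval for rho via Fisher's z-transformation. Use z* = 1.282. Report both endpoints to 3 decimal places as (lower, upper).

z_r = atanh(-0.447) = -0.480945;  SE = 1/√(n−3) = 1/√9 = 0.333333
z-limits: -0.480945 ± 1.282·0.333333 = -0.480945 ± 0.427333 = [-0.908278, -0.053612]
ρ-limits: (tanh -0.908278, tanh -0.053612) = (-0.720, -0.054)

(-0.720, -0.054)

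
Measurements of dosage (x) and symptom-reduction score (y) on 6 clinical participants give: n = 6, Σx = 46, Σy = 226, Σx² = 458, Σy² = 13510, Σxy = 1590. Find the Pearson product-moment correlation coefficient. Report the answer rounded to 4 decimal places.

-0.1966

S_xy = nΣxy − ΣxΣy = 6·1590 − 46·226 = 9540 − 10396 = -856
S_xx = nΣx² − (Σx)² = 6·458 − 46² = 2748 − 2116 = 632
S_yy = nΣy² − (Σy)² = 6·13510 − 226² = 81060 − 51076 = 29984
r = S_xy / √(S_xx·S_yy) = -856 / √(632·29984) = -856 / √18949888 = -856 / 4353.1469 = -0.1966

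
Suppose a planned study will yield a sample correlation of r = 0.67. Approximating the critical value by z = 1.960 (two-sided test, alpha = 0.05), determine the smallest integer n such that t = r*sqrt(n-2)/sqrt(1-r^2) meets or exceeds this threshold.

7

r√(n−2)/√(1−r²) ≥ 1.960  ⇔  n−2 ≥ (1.960)²·(1−r²)/r²
(1−r²)/r² = (1−0.4489)/0.4489 = 1.2277
n ≥ 2 + 3.8416·1.2277 = 2 + 4.7163 = 6.7163
⌈6.7163⌉ = 7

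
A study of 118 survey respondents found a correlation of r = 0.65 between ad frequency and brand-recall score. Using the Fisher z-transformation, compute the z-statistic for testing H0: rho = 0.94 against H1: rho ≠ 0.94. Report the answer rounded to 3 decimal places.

z_r = atanh(0.65) = 0.775299,  z_0 = atanh(0.94) = 1.738049
SE = 1/√(n−3) = 1/√115 = 0.093250
z = (z_r − z_0)/SE = (0.775299 − 1.738049) / 0.093250 = -0.962750 / 0.093250 = -10.324

-10.324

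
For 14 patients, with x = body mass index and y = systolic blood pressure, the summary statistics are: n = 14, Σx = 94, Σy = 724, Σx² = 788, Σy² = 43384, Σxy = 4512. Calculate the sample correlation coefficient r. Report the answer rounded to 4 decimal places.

-0.3616

Numerator: nΣxy − (Σx)(Σy) = 14·4512 − (94)(724) = -4888
Denominator: √[(nΣx²−(Σx)²)(nΣy²−(Σy)²)]
  nΣx²−(Σx)² = 14·788 − 8836 = 2196;  nΣy²−(Σy)² = 14·43384 − 524176 = 83200
  √(2196·83200) = √182707200 = 13516.9227
r = -4888 / 13516.9227 = -0.3616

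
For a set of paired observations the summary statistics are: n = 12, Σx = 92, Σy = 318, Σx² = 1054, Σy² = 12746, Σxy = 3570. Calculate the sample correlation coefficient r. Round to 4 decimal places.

S_xy = nΣxy − ΣxΣy = 12·3570 − 92·318 = 42840 − 29256 = 13584
S_xx = nΣx² − (Σx)² = 12·1054 − 92² = 12648 − 8464 = 4184
S_yy = nΣy² − (Σy)² = 12·12746 − 318² = 152952 − 101124 = 51828
r = S_xy / √(S_xx·S_yy) = 13584 / √(4184·51828) = 13584 / √216848352 = 13584 / 14725.7717 = 0.9225

0.9225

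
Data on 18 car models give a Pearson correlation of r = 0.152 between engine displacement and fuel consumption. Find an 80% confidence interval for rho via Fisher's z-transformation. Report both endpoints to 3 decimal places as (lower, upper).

Fisher z: z_r = atanh(r) = ½·ln((1+0.152)/(1−0.152)) = 0.153187
SE(z) = 1/√(n−3) = 1/√15 = 0.258199
80% ⇒ z* = 1.282; margin = 1.282·0.258199 = 0.331011
CI on z-scale: (-0.177824, 0.484198)
Back-transform: tanh(-0.177824) = -0.175973, tanh(0.484198) = 0.449599

(-0.176, 0.450)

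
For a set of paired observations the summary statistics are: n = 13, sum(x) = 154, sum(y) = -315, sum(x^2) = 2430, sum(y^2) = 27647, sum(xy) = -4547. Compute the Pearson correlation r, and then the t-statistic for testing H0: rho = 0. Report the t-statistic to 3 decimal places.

S_xy = nΣxy − ΣxΣy = 13·(-4547) − 154·(-315) = -59111 − (-48510) = -10601
S_xx = nΣx² − (Σx)² = 13·2430 − 154² = 31590 − 23716 = 7874
S_yy = nΣy² − (Σy)² = 13·27647 − (-315)² = 359411 − 99225 = 260186
r = S_xy / √(S_xx·S_yy) = -10601 / √(7874·260186) = -10601 / √2048704564 = -10601 / 45262.6177 = -0.2342
t = r·√(n−2)/√(1−r²) = -0.2342·√11 / √(1−0.054850) = -0.776754 / 0.972188 = -0.799

-0.799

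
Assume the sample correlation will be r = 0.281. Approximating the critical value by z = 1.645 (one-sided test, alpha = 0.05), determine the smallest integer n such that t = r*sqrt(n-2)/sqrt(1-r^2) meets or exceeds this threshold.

34

Need r·√(n−2)/√(1−r²) ≥ 1.645
√(n−2) ≥ 1.645·√(1−0.078961) / 0.281 = 1.645·0.959708 / 0.281 = 5.6182
n−2 ≥ 31.5642  ⇒  n ≥ 33.5642
Smallest integer n = 34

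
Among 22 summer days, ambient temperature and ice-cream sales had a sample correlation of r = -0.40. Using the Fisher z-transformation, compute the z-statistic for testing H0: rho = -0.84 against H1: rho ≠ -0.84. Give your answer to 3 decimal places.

3.476

z_r = atanh(-0.40) = -0.423649,  z_0 = atanh(-0.84) = -1.221174
SE = 1/√(n−3) = 1/√19 = 0.229416
z = (z_r − z_0)/SE = (-0.423649 − (-1.221174)) / 0.229416 = 0.797525 / 0.229416 = 3.476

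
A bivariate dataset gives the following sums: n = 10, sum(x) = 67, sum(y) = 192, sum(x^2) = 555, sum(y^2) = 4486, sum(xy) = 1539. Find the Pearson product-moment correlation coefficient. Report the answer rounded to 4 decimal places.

0.8672

Numerator: nΣxy − (Σx)(Σy) = 10·1539 − (67)(192) = 2526
Denominator: √[(nΣx²−(Σx)²)(nΣy²−(Σy)²)]
  nΣx²−(Σx)² = 10·555 − 4489 = 1061;  nΣy²−(Σy)² = 10·4486 − 36864 = 7996
  √(1061·7996) = √8483756 = 2912.6888
r = 2526 / 2912.6888 = 0.8672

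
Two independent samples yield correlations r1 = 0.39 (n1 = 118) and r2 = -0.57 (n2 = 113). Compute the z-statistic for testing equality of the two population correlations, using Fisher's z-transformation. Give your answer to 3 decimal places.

z1 = atanh(0.39) = 0.411800,  z2 = atanh(-0.57) = -0.647523
SE = √(1/(n1−3) + 1/(n2−3)) = √(1/115 + 1/110) = √(0.0086957 + 0.0090909) = √0.0177866 = 0.133366
z = (z1 − z2)/SE = (0.411800 − (-0.647523)) / 0.133366 = 1.059323 / 0.133366 = 7.943

7.943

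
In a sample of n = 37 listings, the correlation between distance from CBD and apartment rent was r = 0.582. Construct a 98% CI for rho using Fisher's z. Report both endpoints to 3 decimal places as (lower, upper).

Fisher z: z_r = atanh(r) = ½·ln((1+0.582)/(1−0.582)) = 0.665482
SE(z) = 1/√(n−3) = 1/√34 = 0.171499
98% ⇒ z* = 2.326; margin = 2.326·0.171499 = 0.398907
CI on z-scale: (0.266575, 1.064389)
Back-transform: tanh(0.266575) = 0.260435, tanh(1.064389) = 0.787338

(0.260, 0.787)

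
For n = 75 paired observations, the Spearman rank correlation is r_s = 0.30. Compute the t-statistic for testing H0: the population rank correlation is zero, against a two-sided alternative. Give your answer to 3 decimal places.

1 − r_s² = 1 − 0.0900 = 0.9100;  √(1−r_s²) = 0.953939
√(n−2) = √73 = 8.544004
t = r_s·√(n−2)/√(1−r_s²) = 0.30 · 8.544004 / 0.953939 = 2.687

2.687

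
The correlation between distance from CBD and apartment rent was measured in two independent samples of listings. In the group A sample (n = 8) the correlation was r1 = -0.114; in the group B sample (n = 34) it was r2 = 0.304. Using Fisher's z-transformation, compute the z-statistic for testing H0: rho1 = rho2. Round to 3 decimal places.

Fisher z-transforms: z1 = atanh(-0.114) = -0.114498, z2 = atanh(0.304) = 0.313921; difference d = -0.428419
Var(d) = 1/5 + 1/31 = 0.2000000 + 0.0322581 = 0.2322581
z = d/√Var(d) = -0.428419 / √0.2322581 = -0.428419 / 0.481932 = -0.889

-0.889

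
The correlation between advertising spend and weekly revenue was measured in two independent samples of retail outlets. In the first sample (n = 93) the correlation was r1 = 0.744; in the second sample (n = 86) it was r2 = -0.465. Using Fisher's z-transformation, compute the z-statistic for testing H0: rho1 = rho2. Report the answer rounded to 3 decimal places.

Fisher z-transforms: z1 = atanh(0.744) = 0.959380, z2 = atanh(-0.465) = -0.503672; difference d = 1.463052
Var(d) = 1/90 + 1/83 = 0.0111111 + 0.0120482 = 0.0231593
z = d/√Var(d) = 1.463052 / √0.0231593 = 1.463052 / 0.152182 = 9.614

9.614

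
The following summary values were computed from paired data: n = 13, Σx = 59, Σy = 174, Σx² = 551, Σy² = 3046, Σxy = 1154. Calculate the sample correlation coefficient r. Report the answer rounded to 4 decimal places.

0.8084

Numerator: nΣxy − (Σx)(Σy) = 13·1154 − (59)(174) = 4736
Denominator: √[(nΣx²−(Σx)²)(nΣy²−(Σy)²)]
  nΣx²−(Σx)² = 13·551 − 3481 = 3682;  nΣy²−(Σy)² = 13·3046 − 30276 = 9322
  √(3682·9322) = √34323604 = 5858.6350
r = 4736 / 5858.6350 = 0.8084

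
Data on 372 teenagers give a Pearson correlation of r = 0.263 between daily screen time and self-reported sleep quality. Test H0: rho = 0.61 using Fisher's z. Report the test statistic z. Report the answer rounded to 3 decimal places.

-8.444

z_r = atanh(0.263) = 0.269329,  z_0 = atanh(0.61) = 0.708921
SE = 1/√(n−3) = 1/√369 = 0.052058
z = (z_r − z_0)/SE = (0.269329 − 0.708921) / 0.052058 = -0.439592 / 0.052058 = -8.444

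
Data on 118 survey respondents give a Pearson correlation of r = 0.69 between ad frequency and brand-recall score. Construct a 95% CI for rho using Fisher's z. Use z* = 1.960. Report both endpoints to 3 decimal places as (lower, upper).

(0.582, 0.774)

Fisher z: z_r = atanh(r) = ½·ln((1+0.69)/(1−0.69)) = 0.847956
SE(z) = 1/√(n−3) = 1/√115 = 0.093250
95% ⇒ z* = 1.960; margin = 1.960·0.093250 = 0.182770
CI on z-scale: (0.665186, 1.030726)
Back-transform: tanh(0.665186) = 0.581804, tanh(1.030726) = 0.774199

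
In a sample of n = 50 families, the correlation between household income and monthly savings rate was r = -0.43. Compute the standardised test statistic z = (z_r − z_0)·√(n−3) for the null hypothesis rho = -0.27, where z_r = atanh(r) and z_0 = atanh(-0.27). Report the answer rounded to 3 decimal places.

z_r = atanh(-0.43) = -0.459897,  z_0 = atanh(-0.27) = -0.276864
SE = 1/√(n−3) = 1/√47 = 0.145865
z = (z_r − z_0)/SE = (-0.459897 − (-0.276864)) / 0.145865 = -0.183033 / 0.145865 = -1.255

-1.255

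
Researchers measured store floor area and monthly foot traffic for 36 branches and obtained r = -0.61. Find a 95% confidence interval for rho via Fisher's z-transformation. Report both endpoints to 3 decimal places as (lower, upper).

z_r = atanh(-0.61) = -0.708921;  SE = 1/√(n−3) = 1/√33 = 0.174078
z-limits: -0.708921 ± 1.960·0.174078 = -0.708921 ± 0.341193 = [-1.050114, -0.367728]
ρ-limits: (tanh -1.050114, tanh -0.367728) = (-0.782, -0.352)

(-0.782, -0.352)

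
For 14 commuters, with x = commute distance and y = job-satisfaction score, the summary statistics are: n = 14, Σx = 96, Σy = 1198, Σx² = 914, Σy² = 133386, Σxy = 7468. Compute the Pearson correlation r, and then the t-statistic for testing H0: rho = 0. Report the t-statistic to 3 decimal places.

Numerator: nΣxy − (Σx)(Σy) = 14·7468 − (96)(1198) = -10456
Denominator: √[(nΣx²−(Σx)²)(nΣy²−(Σy)²)]
  nΣx²−(Σx)² = 14·914 − 9216 = 3580;  nΣy²−(Σy)² = 14·133386 − 1435204 = 432200
  √(3580·432200) = √1547276000 = 39335.4293
r = -10456 / 39335.4293 = -0.2658
t = r·√(n−2)/√(1−r²) = -0.2658·√12 / √(1−0.070650) = -0.920758 / 0.964028 = -0.955

-0.955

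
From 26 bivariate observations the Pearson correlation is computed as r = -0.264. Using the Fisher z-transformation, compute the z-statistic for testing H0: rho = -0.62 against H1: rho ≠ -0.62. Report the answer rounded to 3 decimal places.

2.180

Fisher z: atanh(-0.264) = -0.270403, atanh(-0.62) = -0.725005
z = (z_r − z_0)·√(n−3) = (-0.270403 − (-0.725005))·√23 = 0.454602 · 4.795832 = 2.180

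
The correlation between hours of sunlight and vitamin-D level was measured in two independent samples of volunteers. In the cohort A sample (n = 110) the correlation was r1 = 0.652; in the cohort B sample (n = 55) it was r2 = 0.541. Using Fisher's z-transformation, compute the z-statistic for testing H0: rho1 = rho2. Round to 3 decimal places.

1.025

z1 = atanh(0.652) = 0.778770,  z2 = atanh(0.541) = 0.605568
SE = √(1/(n1−3) + 1/(n2−3)) = √(1/107 + 1/52) = √(0.0093458 + 0.0192308) = √0.0285766 = 0.169046
z = (z1 − z2)/SE = (0.778770 − 0.605568) / 0.169046 = 0.173202 / 0.169046 = 1.025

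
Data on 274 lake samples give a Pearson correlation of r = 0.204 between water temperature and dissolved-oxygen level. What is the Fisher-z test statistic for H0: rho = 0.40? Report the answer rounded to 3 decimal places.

-3.568

z_r = atanh(0.204) = 0.206903,  z_0 = atanh(0.40) = 0.423649
SE = 1/√(n−3) = 1/√271 = 0.060746
z = (z_r − z_0)/SE = (0.206903 − 0.423649) / 0.060746 = -0.216746 / 0.060746 = -3.568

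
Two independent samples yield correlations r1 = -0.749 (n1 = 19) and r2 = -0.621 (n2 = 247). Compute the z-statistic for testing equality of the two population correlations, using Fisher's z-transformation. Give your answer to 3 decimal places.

-0.946

Fisher z-transforms: z1 = atanh(-0.749) = -0.970673, z2 = atanh(-0.621) = -0.726631; difference d = -0.244042
Var(d) = 1/16 + 1/244 = 0.0625000 + 0.0040984 = 0.0665984
z = d/√Var(d) = -0.244042 / √0.0665984 = -0.244042 / 0.258067 = -0.946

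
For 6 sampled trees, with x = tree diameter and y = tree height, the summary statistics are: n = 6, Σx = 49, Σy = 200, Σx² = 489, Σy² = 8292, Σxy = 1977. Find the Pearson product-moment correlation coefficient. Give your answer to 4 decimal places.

0.9044

S_xy = nΣxy − ΣxΣy = 6·1977 − 49·200 = 11862 − 9800 = 2062
S_xx = nΣx² − (Σx)² = 6·489 − 49² = 2934 − 2401 = 533
S_yy = nΣy² − (Σy)² = 6·8292 − 200² = 49752 − 40000 = 9752
r = S_xy / √(S_xx·S_yy) = 2062 / √(533·9752) = 2062 / √5197816 = 2062 / 2279.8719 = 0.9044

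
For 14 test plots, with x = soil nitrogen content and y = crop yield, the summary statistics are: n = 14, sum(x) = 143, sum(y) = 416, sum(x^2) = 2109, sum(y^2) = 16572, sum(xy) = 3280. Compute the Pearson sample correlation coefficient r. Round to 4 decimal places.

S_xy = nΣxy − ΣxΣy = 14·3280 − 143·416 = 45920 − 59488 = -13568
S_xx = nΣx² − (Σx)² = 14·2109 − 143² = 29526 − 20449 = 9077
S_yy = nΣy² − (Σy)² = 14·16572 − 416² = 232008 − 173056 = 58952
r = S_xy / √(S_xx·S_yy) = -13568 / √(9077·58952) = -13568 / √535107304 = -13568 / 23132.3865 = -0.5865

-0.5865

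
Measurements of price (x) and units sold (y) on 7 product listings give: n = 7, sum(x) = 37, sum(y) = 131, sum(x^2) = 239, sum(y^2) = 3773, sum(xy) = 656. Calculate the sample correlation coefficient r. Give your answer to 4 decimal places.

-0.1521

S_xy = nΣxy − ΣxΣy = 7·656 − 37·131 = 4592 − 4847 = -255
S_xx = nΣx² − (Σx)² = 7·239 − 37² = 1673 − 1369 = 304
S_yy = nΣy² − (Σy)² = 7·3773 − 131² = 26411 − 17161 = 9250
r = S_xy / √(S_xx·S_yy) = -255 / √(304·9250) = -255 / √2812000 = -255 / 1676.9019 = -0.1521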